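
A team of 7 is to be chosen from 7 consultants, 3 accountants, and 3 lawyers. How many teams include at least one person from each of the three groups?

1477

With no constraint there are C(13,7) = 1716 possible selections.
Subtract selections that omit an entire group: no consultants → C(6,7) = 0; no accountants → C(10,7) = 120; no lawyers → C(10,7) = 120.
Add back selections omitting two groups (i.e. drawn from a single group): C(7,7) + C(3,7) + C(3,7) = 1.
By inclusion–exclusion: 1716 − 240 + 1 = 1477.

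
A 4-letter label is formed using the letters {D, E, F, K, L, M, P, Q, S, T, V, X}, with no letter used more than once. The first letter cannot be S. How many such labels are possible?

10890

The first letter has 12−1 = 11 choices (anything except S).
The remaining 3 letters are filled from the other 11 symbols without repetition: 11 × 10 × 9 = 990.
Total: 11 × 990 = 10890.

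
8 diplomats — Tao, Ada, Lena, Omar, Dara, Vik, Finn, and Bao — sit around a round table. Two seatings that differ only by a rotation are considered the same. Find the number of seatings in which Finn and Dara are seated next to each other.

1440

Treat {Finn, Dara} as one unit (2 internal orders) and seat the resulting 7 units around the table: (6)! circular arrangements.
So 2 × (6)! = 2 × 720 = 1440.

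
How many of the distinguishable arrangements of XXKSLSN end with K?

With the last slot taken by K, it remains to arrange the other 6 letters (XXSLSN).
Those 6 letters have S appearing twice and X appearing twice, giving (6)!/(2!·2!) = 180.

180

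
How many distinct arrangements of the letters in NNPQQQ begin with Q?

30

Fix Q in the first position and arrange the remaining 5 letters.
Those 5 letters have N appearing twice and Q appearing twice, giving (5)!/(2!·2!) = 30.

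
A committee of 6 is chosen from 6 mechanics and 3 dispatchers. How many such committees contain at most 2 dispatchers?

64

Split by how many dispatchers are chosen (0 through 2).
Sum: C(3,0)·C(6,6) + C(3,1)·C(6,5) + C(3,2)·C(6,4) = 1 + 18 + 45 = 64.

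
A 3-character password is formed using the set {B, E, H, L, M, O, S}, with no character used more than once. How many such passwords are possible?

210

This is a permutation of 3 out of 7: P(7,3) = 7!/4!.
That product is 7 × 6 × 5 = 210.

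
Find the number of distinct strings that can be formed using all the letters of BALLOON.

1260

BALLOON has 7 letters with L appearing twice and O appearing twice.
So there are 7! / (2!·2!) = 1260 distinguishable arrangements.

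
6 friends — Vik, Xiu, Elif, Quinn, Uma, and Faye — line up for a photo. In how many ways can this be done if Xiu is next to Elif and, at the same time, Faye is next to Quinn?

96

Treat {Xiu,Elif} as one block (2 orders) and {Faye,Quinn} as another (2 orders).
That leaves 4 units to arrange: 2 × 2 × 4! = 4 × 24 = 96.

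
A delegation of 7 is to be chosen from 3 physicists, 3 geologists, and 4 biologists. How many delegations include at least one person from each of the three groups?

Unrestricted: C(10,7) = 120 ways to pick any 7 of the 10.
Selections missing a whole group: no physicists → C(7,7) = 1; no geologists → C(7,7) = 1; no biologists → C(6,7) = 0.
Add back selections omitting two groups (i.e. drawn from a single group): C(3,7) + C(3,7) + C(4,7) = 0.
By inclusion–exclusion: 120 − 2 + 0 = 118.

118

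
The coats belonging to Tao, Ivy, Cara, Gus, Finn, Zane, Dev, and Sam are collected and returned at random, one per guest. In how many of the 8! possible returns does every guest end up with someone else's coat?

14833

This is the derangement count D_8: permutations of 8 items with no fixed point.
By inclusion–exclusion this is Σ_{j=0}^{8} (−1)^j C(8,j)·(8−j)!.
Computing: 40320 − 40320 + 20160 − 6720 + 1680 − 336 + 56 − 8 + 1 = 14833.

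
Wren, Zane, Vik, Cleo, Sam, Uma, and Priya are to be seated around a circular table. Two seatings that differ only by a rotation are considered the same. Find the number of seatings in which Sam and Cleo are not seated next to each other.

480

Without the restriction there are (6)! = 720 seatings.
Those with Sam next to Cleo: fuse the pair into one unit and seat 6 units around a circle — 2·(5)! = 240.
Subtracting, 720 − 240 = 480.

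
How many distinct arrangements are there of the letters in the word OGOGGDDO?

560

OGOGGDDO has 8 letters with D appearing twice, G appearing 3 times, and O appearing 3 times.
The number of distinct arrangements is 8!/(3!·3!·2!) = 40320/72 = 560.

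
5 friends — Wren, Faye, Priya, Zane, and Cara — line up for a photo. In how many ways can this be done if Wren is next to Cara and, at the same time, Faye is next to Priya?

Treat {Wren,Cara} as one block (2 orders) and {Faye,Priya} as another (2 orders).
That leaves 3 units to arrange: 2 × 2 × 3! = 4 × 6 = 24.

24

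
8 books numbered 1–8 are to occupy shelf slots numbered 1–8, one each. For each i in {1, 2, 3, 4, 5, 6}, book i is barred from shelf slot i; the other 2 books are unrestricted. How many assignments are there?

18806

Let Aᵢ (for 1 ≤ i ≤ 6) be the placements that put book i in its forbidden shelf slot. Any j of these fix j positions, leaving (8−j)! ways to fill the rest, and there are C(6,j) ways to pick which j.
By inclusion–exclusion, the number of valid placements is Σ_{j=0}^{6} (−1)^j C(6,j)·(8−j)!.
Computing: 40320 − 30240 + 10800 − 2400 + 360 − 36 + 2 = 18806.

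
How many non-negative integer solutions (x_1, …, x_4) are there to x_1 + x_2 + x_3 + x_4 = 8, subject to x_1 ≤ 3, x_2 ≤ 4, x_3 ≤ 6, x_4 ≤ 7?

Ignoring the caps, the number of non-negative solutions to x_1+…+x_4 = 8 is C(11,3) = 165.
Subtract solutions that violate a single cap (substitute x_i' = x_i − (cap_i+1)): x_1 ≥ 4 gives C(7,3) = 35; x_2 ≥ 5 gives C(6,3) = 20; x_3 ≥ 7 gives C(4,3) = 4; x_4 ≥ 8 gives C(3,3) = 1. Together 60.
No two caps can be exceeded simultaneously, so the pair terms are all 0.
By inclusion–exclusion the count is 165 − 60 + 0 = 105.

105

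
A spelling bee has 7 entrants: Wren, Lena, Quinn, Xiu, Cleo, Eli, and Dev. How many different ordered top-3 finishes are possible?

210

There are 7 choices for 1st place, 6 for 2nd, and 5 for 3rd.
That gives 7 × 6 × 5 = 210.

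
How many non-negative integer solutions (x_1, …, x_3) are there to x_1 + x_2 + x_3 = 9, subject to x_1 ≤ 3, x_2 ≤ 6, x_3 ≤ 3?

Ignoring the caps, the number of non-negative solutions to x_1+…+x_3 = 9 is C(11,2) = 55.
Subtract solutions that violate a single cap (substitute x_i' = x_i − (cap_i+1)): x_1 ≥ 4 gives C(7,2) = 21; x_2 ≥ 7 gives C(4,2) = 6; x_3 ≥ 4 gives C(7,2) = 21. Together 48.
Add back pairs where two caps are both exceeded: 0 + 3 + 0 = 3.
By inclusion–exclusion the count is 55 − 48 + 3 = 10.

10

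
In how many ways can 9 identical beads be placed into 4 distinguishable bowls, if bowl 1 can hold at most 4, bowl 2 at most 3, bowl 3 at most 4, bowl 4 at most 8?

95

Without the upper bounds there are C(12,3) = 220 ways to split 9 among 4 bowls.
Subtract solutions that violate a single cap (substitute x_i' = x_i − (cap_i+1)): x_1 ≥ 5 gives C(7,3) = 35; x_2 ≥ 4 gives C(8,3) = 56; x_3 ≥ 5 gives C(7,3) = 35; x_4 ≥ 9 gives C(3,3) = 1. Together 127.
Add back pairs where two caps are both exceeded: 1 + 0 + 0 + 1 + 0 + 0 = 2.
By inclusion–exclusion the count is 220 − 127 + 2 = 95.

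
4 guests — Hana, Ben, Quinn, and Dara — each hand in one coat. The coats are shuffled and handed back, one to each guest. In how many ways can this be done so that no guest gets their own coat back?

Let Aᵢ be the assignments in which guest i gets their own coat. We want the size of the complement of A₁∪…∪A_4.
By inclusion–exclusion this is Σ_{j=0}^{4} (−1)^j C(4,j)·(4−j)!.
Computing: 24 − 24 + 12 − 4 + 1 = 9.

9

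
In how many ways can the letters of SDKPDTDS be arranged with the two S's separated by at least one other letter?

There are 8!/(3!·2!) = 3360 arrangements of SDKPDTDS in total.
Arrangements with the S's together: treat SS as one letter, giving (7)!/(3!) = 840.
Hence 3360 − 840 = 2520.

2520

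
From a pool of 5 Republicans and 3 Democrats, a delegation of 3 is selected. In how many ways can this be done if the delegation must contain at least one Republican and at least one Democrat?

With no constraint there are C(8,3) = 56 possible selections.
Selections missing a whole group: no Republicans → C(3,3) = 1; no Democrats → C(5,3) = 10.
Both groups omitted at once is impossible, so 56 − 11 = 45.

45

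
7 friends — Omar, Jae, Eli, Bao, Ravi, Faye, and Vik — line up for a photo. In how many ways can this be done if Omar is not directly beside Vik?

There are 7! = 5040 arrangements in all. If Omar and Vik are adjacent, merging them into one block gives 2·(6)! = 1440 arrangements.
So 5040 − 1440 = 3600 arrangements keep them apart.

3600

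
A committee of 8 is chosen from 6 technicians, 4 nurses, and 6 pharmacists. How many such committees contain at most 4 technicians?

Split by how many technicians are chosen (0 through 4).
Sum: C(6,0)·C(10,8) + C(6,1)·C(10,7) + C(6,2)·C(10,6) + C(6,3)·C(10,5) + C(6,4)·C(10,4) = 45 + 720 + 3150 + 5040 + 3150 = 12105.

12105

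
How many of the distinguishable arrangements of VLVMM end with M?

12

With the last slot taken by M, it remains to arrange the other 4 letters (VLVM).
Those 4 letters have V appearing twice, giving (4)!/(2!) = 12.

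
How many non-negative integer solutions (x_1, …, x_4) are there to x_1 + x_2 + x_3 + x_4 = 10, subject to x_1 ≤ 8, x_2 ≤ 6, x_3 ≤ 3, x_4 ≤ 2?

79

Without the upper bounds there are C(13,3) = 286 ways to split 10 among 4 variables.
Subtract solutions that violate a single cap (substitute x_i' = x_i − (cap_i+1)): x_1 ≥ 9 gives C(4,3) = 4; x_2 ≥ 7 gives C(6,3) = 20; x_3 ≥ 4 gives C(9,3) = 84; x_4 ≥ 3 gives C(10,3) = 120. Together 228.
Add back pairs where two caps are both exceeded: 0 + 0 + 0 + 0 + 1 + 20 = 21.
By inclusion–exclusion the count is 286 − 228 + 21 = 79.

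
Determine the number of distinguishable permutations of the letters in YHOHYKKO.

2520

The 8 letters of YHOHYKKO have repeats: H appearing twice, K appearing twice, O appearing twice, and Y appearing twice.
Dividing 8! = 40320 by 2!·2!·2!·2! = 16 for the repeated letters gives 2520.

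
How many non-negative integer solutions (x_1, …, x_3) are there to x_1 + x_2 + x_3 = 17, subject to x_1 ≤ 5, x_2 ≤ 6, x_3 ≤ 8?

Ignoring the caps, the number of non-negative solutions to x_1+…+x_3 = 17 is C(19,2) = 171.
Subtract solutions that violate a single cap (substitute x_i' = x_i − (cap_i+1)): x_1 ≥ 6 gives C(13,2) = 78; x_2 ≥ 7 gives C(12,2) = 66; x_3 ≥ 9 gives C(10,2) = 45. Together 189.
Add back pairs where two caps are both exceeded: 15 + 6 + 3 = 24.
By inclusion–exclusion the count is 171 − 189 + 24 = 6.

6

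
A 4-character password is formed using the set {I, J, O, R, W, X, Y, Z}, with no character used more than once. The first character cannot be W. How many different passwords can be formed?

The first character has 8−1 = 7 choices (anything except W).
The remaining 3 characters are filled from the other 7 symbols without repetition: 7 × 6 × 5 = 210.
Total: 7 × 210 = 1470.

1470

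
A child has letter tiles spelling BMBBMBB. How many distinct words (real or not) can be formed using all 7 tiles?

The 7 letters of BMBBMBB have repeats: B appearing 5 times and M appearing twice.
So there are 7! / (5!·2!) = 21 distinguishable arrangements.

21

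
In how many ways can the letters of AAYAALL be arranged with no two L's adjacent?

Total arrangements of AAYAALL: 7!/(4!·2!) = 105.
Arrangements with the L's together: treat LL as one letter, giving (6)!/(4!) = 30.
Subtracting, 105 − 30 = 75 arrangements keep the L's apart.

75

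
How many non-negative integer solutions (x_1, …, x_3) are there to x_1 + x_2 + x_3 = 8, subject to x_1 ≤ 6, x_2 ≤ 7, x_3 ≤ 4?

31

Without the upper bounds there are C(10,2) = 45 ways to split 8 among 3 variables.
Subtract solutions that violate a single cap (substitute x_i' = x_i − (cap_i+1)): x_1 ≥ 7 gives C(3,2) = 3; x_2 ≥ 8 gives C(2,2) = 1; x_3 ≥ 5 gives C(5,2) = 10. Together 14.
No two caps can be exceeded simultaneously, so the pair terms are all 0.
By inclusion–exclusion the count is 45 − 14 + 0 = 31.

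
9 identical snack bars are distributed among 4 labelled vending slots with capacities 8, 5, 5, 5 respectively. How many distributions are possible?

Ignoring the caps, the number of non-negative solutions to x_1+…+x_4 = 9 is C(12,3) = 220.
Subtract solutions that violate a single cap (substitute x_i' = x_i − (cap_i+1)): x_1 ≥ 9 gives C(3,3) = 1; x_2 ≥ 6 gives C(6,3) = 20; x_3 ≥ 6 gives C(6,3) = 20; x_4 ≥ 6 gives C(6,3) = 20. Together 61.
No two caps can be exceeded simultaneously, so the pair terms are all 0.
By inclusion–exclusion the count is 220 − 61 + 0 = 159.

159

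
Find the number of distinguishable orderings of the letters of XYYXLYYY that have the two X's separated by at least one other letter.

Total arrangements of XYYXLYYY: 8!/(5!·2!) = 168.
If the two X's are adjacent, glue them into one block, leaving 7 items to arrange: (7)!/(5!) = 42 ways.
Hence 168 − 42 = 126.

126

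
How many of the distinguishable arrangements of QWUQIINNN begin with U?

With the first slot taken by U, it remains to arrange the other 8 letters (QWQIINNN).
Those 8 letters have I appearing twice, N appearing 3 times, and Q appearing twice, giving (8)!/(3!·2!·2!) = 1680.

1680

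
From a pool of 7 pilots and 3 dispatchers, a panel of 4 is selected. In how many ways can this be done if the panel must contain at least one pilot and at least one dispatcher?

Unrestricted: C(10,4) = 210 ways to pick any 4 of the 10.
Subtract selections that omit an entire group: no pilots → C(3,4) = 0; no dispatchers → C(7,4) = 35.
Both groups omitted at once is impossible, so 210 − 35 = 175.

175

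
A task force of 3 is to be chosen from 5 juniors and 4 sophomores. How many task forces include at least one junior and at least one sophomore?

Total 3-person selections from all 9: C(9,3) = 84.
Selections missing a whole group: no juniors → C(4,3) = 4; no sophomores → C(5,3) = 10.
Both groups omitted at once is impossible, so 84 − 14 = 70.

70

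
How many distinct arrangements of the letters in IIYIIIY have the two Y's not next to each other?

15

Total arrangements of IIYIIIY: 7!/(5!·2!) = 21.
If the two Y's are adjacent, glue them into one block, leaving 6 items to arrange: (6)!/(5!) = 6 ways.
Hence 21 − 6 = 15.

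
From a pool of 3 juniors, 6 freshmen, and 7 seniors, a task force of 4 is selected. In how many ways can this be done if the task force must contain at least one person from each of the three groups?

Total 4-person selections from all 16: C(16,4) = 1820.
Subtract selections that omit an entire group: no juniors → C(13,4) = 715; no freshmen → C(10,4) = 210; no seniors → C(9,4) = 126.
Add back selections omitting two groups (i.e. drawn from a single group): C(3,4) + C(6,4) + C(7,4) = 50.
By inclusion–exclusion: 1820 − 1051 + 50 = 819.

819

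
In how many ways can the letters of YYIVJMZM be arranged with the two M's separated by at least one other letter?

There are 8!/(2!·2!) = 10080 arrangements of YYIVJMZM in total.
If the two M's are adjacent, glue them into one block, leaving 7 items to arrange: (7)!/(2!) = 2520 ways.
Hence 10080 − 2520 = 7560.

7560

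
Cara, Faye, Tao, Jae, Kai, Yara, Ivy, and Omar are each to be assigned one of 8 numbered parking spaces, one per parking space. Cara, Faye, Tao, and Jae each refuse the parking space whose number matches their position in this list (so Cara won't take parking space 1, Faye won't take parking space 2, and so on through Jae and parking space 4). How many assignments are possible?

24024

Let Aᵢ (for 1 ≤ i ≤ 4) be the placements that put person i in their forbidden parking space. Any j of these fix j positions, leaving (8−j)! ways to fill the rest, and there are C(4,j) ways to pick which j.
By inclusion–exclusion, the number of valid placements is Σ_{j=0}^{4} (−1)^j C(4,j)·(8−j)!.
Computing: 40320 − 20160 + 4320 − 480 + 24 = 24024.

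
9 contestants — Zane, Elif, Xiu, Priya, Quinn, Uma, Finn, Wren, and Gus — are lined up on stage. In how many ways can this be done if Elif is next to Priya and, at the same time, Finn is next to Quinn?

Treat {Elif,Priya} as one block (2 orders) and {Finn,Quinn} as another (2 orders).
That leaves 7 units to arrange: 2 × 2 × 7! = 4 × 5040 = 20160.

20160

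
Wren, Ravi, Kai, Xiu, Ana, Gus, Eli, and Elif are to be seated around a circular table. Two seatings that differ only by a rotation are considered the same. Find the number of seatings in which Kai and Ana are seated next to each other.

Treat {Kai, Ana} as one unit (2 internal orders) and seat the resulting 7 units around the table: (6)! circular arrangements.
So 2 × (6)! = 2 × 720 = 1440.

1440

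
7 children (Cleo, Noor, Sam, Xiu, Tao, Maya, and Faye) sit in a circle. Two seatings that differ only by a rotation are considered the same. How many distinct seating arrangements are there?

Seat Cleo anywhere (absorbing the rotational symmetry), then permute the other 6: (6)! = 720.

720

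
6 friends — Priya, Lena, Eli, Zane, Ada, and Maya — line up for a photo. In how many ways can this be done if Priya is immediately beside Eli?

240

Glue Priya and Eli into one block (2 internal orders), leaving 5 units to arrange in a row.
So the count is 2·(5)! = 240.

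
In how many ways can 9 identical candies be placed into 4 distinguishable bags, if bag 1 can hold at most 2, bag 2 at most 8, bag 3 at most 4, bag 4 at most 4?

73

Ignoring the caps, the number of non-negative solutions to x_1+…+x_4 = 9 is C(12,3) = 220.
Subtract solutions that violate a single cap (substitute x_i' = x_i − (cap_i+1)): x_1 ≥ 3 gives C(9,3) = 84; x_2 ≥ 9 gives C(3,3) = 1; x_3 ≥ 5 gives C(7,3) = 35; x_4 ≥ 5 gives C(7,3) = 35. Together 155.
Add back pairs where two caps are both exceeded: 0 + 4 + 4 + 0 + 0 + 0 = 8.
By inclusion–exclusion the count is 220 − 155 + 8 = 73.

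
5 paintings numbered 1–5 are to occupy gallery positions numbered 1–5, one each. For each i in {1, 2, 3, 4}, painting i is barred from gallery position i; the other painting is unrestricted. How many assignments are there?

53

Let Aᵢ (for 1 ≤ i ≤ 4) be the placements that put painting i in its forbidden gallery position. Any j of these fix j positions, leaving (5−j)! ways to fill the rest, and there are C(4,j) ways to pick which j.
By inclusion–exclusion, the number of valid placements is Σ_{j=0}^{4} (−1)^j C(4,j)·(5−j)!.
Computing: 120 − 96 + 36 − 8 + 1 = 53.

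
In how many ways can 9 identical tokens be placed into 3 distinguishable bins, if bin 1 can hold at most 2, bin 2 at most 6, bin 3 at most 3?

6

Ignoring the caps, the number of non-negative solutions to x_1+…+x_3 = 9 is C(11,2) = 55.
Subtract solutions that violate a single cap (substitute x_i' = x_i − (cap_i+1)): x_1 ≥ 3 gives C(8,2) = 28; x_2 ≥ 7 gives C(4,2) = 6; x_3 ≥ 4 gives C(7,2) = 21. Together 55.
Add back pairs where two caps are both exceeded: 0 + 6 + 0 = 6.
By inclusion–exclusion the count is 55 − 55 + 6 = 6.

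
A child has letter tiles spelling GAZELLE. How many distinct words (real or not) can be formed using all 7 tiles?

1260

The 7 letters of GAZELLE have repeats: E appearing twice and L appearing twice.
So there are 7! / (2!·2!) = 1260 distinguishable arrangements.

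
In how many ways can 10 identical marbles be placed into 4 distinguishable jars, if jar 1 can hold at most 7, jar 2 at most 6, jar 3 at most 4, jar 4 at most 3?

Without the upper bounds there are C(13,3) = 286 ways to split 10 among 4 jars.
Subtract solutions that violate a single cap (substitute x_i' = x_i − (cap_i+1)): x_1 ≥ 8 gives C(5,3) = 10; x_2 ≥ 7 gives C(6,3) = 20; x_3 ≥ 5 gives C(8,3) = 56; x_4 ≥ 4 gives C(9,3) = 84. Together 170.
Add back pairs where two caps are both exceeded: 0 + 0 + 0 + 0 + 0 + 4 = 4.
By inclusion–exclusion the count is 286 − 170 + 4 = 120.

120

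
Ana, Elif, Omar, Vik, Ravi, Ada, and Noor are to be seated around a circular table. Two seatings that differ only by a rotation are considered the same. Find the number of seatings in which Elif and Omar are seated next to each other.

240

Treat {Elif, Omar} as one unit (2 internal orders) and seat the resulting 6 units around the table: (5)! circular arrangements.
So 2 × (5)! = 2 × 120 = 240.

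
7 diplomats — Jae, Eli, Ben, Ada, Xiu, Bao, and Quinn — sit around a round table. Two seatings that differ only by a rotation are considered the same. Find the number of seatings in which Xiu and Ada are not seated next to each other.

480

All circular seatings of 7 people number (6)! = 720.
Seatings with Xiu beside Ada: treat them as a block with 2 internal orders, giving 2 × (5)! = 240.
Subtracting, 720 − 240 = 480.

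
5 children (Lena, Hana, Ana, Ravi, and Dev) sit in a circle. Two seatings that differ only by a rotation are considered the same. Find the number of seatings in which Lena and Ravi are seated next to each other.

12

Treat {Lena, Ravi} as one unit (2 internal orders) and seat the resulting 4 units around the table: (3)! circular arrangements.
So 2 × (3)! = 2 × 6 = 12.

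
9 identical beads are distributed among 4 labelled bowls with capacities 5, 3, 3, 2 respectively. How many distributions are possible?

29

Without the upper bounds there are C(12,3) = 220 ways to split 9 among 4 bowls.
Subtract solutions that violate a single cap (substitute x_i' = x_i − (cap_i+1)): x_1 ≥ 6 gives C(6,3) = 20; x_2 ≥ 4 gives C(8,3) = 56; x_3 ≥ 4 gives C(8,3) = 56; x_4 ≥ 3 gives C(9,3) = 84. Together 216.
Add back pairs where two caps are both exceeded: 0 + 0 + 1 + 4 + 10 + 10 = 25.
By inclusion–exclusion the count is 220 − 216 + 25 = 29.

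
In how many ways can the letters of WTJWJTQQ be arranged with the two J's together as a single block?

630

Treat the 2 copies of J as a single block. The multiset to arrange is then {JJ, Q, Q, T, T, W, W}, 7 items in all.
That gives (7)!/(2!·2!·2!) = 630 arrangements.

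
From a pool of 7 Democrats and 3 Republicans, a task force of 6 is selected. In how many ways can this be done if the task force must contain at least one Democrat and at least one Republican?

Unrestricted: C(10,6) = 210 ways to pick any 6 of the 10.
Subtract selections that omit an entire group: no Democrats → C(3,6) = 0; no Republicans → C(7,6) = 7.
Both groups omitted at once is impossible, so 210 − 7 = 203.

203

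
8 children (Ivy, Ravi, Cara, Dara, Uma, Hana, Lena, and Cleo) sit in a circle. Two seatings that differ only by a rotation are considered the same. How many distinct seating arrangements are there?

Around a circle, 8 distinct people have 8!/8 = (7)! = 5040 rotationally distinct seatings.

5040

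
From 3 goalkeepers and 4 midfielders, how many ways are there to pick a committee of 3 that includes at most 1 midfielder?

Split by how many midfielders are chosen (0 through 1).
Sum: C(4,0)·C(3,3) + C(4,1)·C(3,2) = 1 + 12 = 13.

13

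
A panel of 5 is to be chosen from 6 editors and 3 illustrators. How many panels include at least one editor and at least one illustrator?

120

Total 5-person selections from all 9: C(9,5) = 126.
Selections missing a whole group: no editors → C(3,5) = 0; no illustrators → C(6,5) = 6.
Both groups omitted at once is impossible, so 126 − 6 = 120.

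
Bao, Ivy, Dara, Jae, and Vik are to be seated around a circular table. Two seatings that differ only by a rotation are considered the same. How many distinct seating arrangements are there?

24

Around a circle, 5 distinct people have 5!/5 = (4)! = 24 rotationally distinct seatings.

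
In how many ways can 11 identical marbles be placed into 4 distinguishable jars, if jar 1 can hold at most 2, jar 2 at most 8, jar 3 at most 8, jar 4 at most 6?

By stars and bars, unrestricted non-negative solutions to x_1+…+x_4 = 11 number C(11+3,3) = 364.
Subtract solutions that violate a single cap (substitute x_i' = x_i − (cap_i+1)): x_1 ≥ 3 gives C(11,3) = 165; x_2 ≥ 9 gives C(5,3) = 10; x_3 ≥ 9 gives C(5,3) = 10; x_4 ≥ 7 gives C(7,3) = 35. Together 220.
Add back pairs where two caps are both exceeded: 0 + 0 + 4 + 0 + 0 + 0 = 4.
By inclusion–exclusion the count is 364 − 220 + 4 = 148.

148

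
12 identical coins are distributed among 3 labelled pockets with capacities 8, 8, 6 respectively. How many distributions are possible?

50

Ignoring the caps, the number of non-negative solutions to x_1+…+x_3 = 12 is C(14,2) = 91.
Subtract solutions that violate a single cap (substitute x_i' = x_i − (cap_i+1)): x_1 ≥ 9 gives C(5,2) = 10; x_2 ≥ 9 gives C(5,2) = 10; x_3 ≥ 7 gives C(7,2) = 21. Together 41.
No two caps can be exceeded simultaneously, so the pair terms are all 0.
By inclusion–exclusion the count is 91 − 41 + 0 = 50.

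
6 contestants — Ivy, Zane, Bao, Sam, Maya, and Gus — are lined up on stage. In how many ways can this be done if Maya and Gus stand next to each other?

240

Treat {Maya, Gus} as a single unit. There are 5 units to order, and the pair itself can be ordered 2 ways.
So the count is 2·(5)! = 240.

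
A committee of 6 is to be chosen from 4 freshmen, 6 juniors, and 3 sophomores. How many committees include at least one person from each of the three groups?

Total 6-person selections from all 13: C(13,6) = 1716.
Selections missing a whole group: no freshmen → C(9,6) = 84; no juniors → C(7,6) = 7; no sophomores → C(10,6) = 210.
Add back selections omitting two groups (i.e. drawn from a single group): C(4,6) + C(6,6) + C(3,6) = 1.
By inclusion–exclusion: 1716 − 301 + 1 = 1416.

1416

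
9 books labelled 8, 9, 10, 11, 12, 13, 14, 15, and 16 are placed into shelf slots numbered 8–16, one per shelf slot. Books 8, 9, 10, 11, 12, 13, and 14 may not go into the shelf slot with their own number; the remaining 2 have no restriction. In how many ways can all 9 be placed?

Let Aᵢ (for 8 ≤ i ≤ 14) be the placements that put book i in its forbidden shelf slot. Any j of these fix j positions, leaving (9−j)! ways to fill the rest, and there are C(7,j) ways to pick which j.
By inclusion–exclusion, the number of valid placements is Σ_{j=0}^{7} (−1)^j C(7,j)·(9−j)!.
Computing: 362880 − 282240 + 105840 − 25200 + 4200 − 504 + 42 − 2 = 165016.

165016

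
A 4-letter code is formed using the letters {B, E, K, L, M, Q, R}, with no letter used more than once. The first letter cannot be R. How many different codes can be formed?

720

The first letter has 7−1 = 6 choices (anything except R).
The remaining 3 letters are filled from the other 6 symbols without repetition: 6 × 5 × 4 = 120.
Total: 6 × 120 = 720.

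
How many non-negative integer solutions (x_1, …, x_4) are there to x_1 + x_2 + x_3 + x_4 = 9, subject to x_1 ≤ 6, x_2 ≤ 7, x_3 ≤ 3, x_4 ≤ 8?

Without the upper bounds there are C(12,3) = 220 ways to split 9 among 4 variables.
Subtract solutions that violate a single cap (substitute x_i' = x_i − (cap_i+1)): x_1 ≥ 7 gives C(5,3) = 10; x_2 ≥ 8 gives C(4,3) = 4; x_3 ≥ 4 gives C(8,3) = 56; x_4 ≥ 9 gives C(3,3) = 1. Together 71.
No two caps can be exceeded simultaneously, so the pair terms are all 0.
By inclusion–exclusion the count is 220 − 71 + 0 = 149.

149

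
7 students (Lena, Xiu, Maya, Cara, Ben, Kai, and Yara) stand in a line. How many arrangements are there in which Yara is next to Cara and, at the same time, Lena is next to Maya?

Treat {Yara,Cara} as one block (2 orders) and {Lena,Maya} as another (2 orders).
That leaves 5 units to arrange: 2 × 2 × 5! = 4 × 120 = 480.

480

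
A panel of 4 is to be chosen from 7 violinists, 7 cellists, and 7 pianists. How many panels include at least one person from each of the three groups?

Total 4-person selections from all 21: C(21,4) = 5985.
Subtract selections that omit an entire group: no violinists → C(14,4) = 1001; no cellists → C(14,4) = 1001; no pianists → C(14,4) = 1001.
Add back selections omitting two groups (i.e. drawn from a single group): C(7,4) + C(7,4) + C(7,4) = 105.
By inclusion–exclusion: 5985 − 3003 + 105 = 3087.

3087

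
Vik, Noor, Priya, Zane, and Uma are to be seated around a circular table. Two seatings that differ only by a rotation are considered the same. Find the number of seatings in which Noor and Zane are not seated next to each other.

All circular seatings of 5 people number (4)! = 24.
Those with Noor next to Zane: fuse the pair into one unit and seat 4 units around a circle — 2·(3)! = 12.
Subtracting, 24 − 12 = 12.

12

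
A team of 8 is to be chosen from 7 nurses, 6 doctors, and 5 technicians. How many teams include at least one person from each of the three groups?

Total 8-person selections from all 18: C(18,8) = 43758.
Selections missing a whole group: no nurses → C(11,8) = 165; no doctors → C(12,8) = 495; no technicians → C(13,8) = 1287.
Add back selections omitting two groups (i.e. drawn from a single group): C(7,8) + C(6,8) + C(5,8) = 0.
By inclusion–exclusion: 43758 − 1947 + 0 = 41811.

41811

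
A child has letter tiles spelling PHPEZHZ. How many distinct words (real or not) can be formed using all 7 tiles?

630

The 7 letters of PHPEZHZ have repeats: H appearing twice, P appearing twice, and Z appearing twice.
So there are 7! / (2!·2!·2!) = 630 distinguishable arrangements.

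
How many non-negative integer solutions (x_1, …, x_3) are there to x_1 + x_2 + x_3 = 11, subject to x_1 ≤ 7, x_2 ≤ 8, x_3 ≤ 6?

47

Without the upper bounds there are C(13,2) = 78 ways to split 11 among 3 variables.
Subtract solutions that violate a single cap (substitute x_i' = x_i − (cap_i+1)): x_1 ≥ 8 gives C(5,2) = 10; x_2 ≥ 9 gives C(4,2) = 6; x_3 ≥ 7 gives C(6,2) = 15. Together 31.
No two caps can be exceeded simultaneously, so the pair terms are all 0.
By inclusion–exclusion the count is 78 − 31 + 0 = 47.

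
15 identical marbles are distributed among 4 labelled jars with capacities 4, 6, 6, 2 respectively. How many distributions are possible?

19

Without the upper bounds there are C(18,3) = 816 ways to split 15 among 4 jars.
Subtract solutions that violate a single cap (substitute x_i' = x_i − (cap_i+1)): x_1 ≥ 5 gives C(13,3) = 286; x_2 ≥ 7 gives C(11,3) = 165; x_3 ≥ 7 gives C(11,3) = 165; x_4 ≥ 3 gives C(15,3) = 455. Together 1071.
Add back pairs where two caps are both exceeded: 20 + 20 + 120 + 4 + 56 + 56 = 276.
Subtract triples: 0 + 1 + 1 + 0 = 2.
By inclusion–exclusion the count is 816 − 1071 + 276 − 2 = 19.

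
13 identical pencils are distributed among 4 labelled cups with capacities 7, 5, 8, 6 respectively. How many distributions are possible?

266

Ignoring the caps, the number of non-negative solutions to x_1+…+x_4 = 13 is C(16,3) = 560.
Subtract solutions that violate a single cap (substitute x_i' = x_i − (cap_i+1)): x_1 ≥ 8 gives C(8,3) = 56; x_2 ≥ 6 gives C(10,3) = 120; x_3 ≥ 9 gives C(7,3) = 35; x_4 ≥ 7 gives C(9,3) = 84. Together 295.
Add back pairs where two caps are both exceeded: 0 + 0 + 0 + 0 + 1 + 0 = 1.
By inclusion–exclusion the count is 560 − 295 + 1 = 266.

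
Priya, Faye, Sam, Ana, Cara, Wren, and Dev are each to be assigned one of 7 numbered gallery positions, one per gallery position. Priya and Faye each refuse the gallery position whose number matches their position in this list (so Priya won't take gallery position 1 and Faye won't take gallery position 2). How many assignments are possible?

3720

Let Aᵢ (for i ∈ {1, 2}) be the placements that put person i in their forbidden gallery position. Any j of these fix j positions, leaving (7−j)! ways to fill the rest, and there are C(2,j) ways to pick which j.
By inclusion–exclusion, the number of valid placements is Σ_{j=0}^{2} (−1)^j C(2,j)·(7−j)!.
Computing: 5040 − 1440 + 120 = 3720.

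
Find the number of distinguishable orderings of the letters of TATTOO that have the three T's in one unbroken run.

Treat the 3 copies of T as a single block. The multiset to arrange is then {TTT, A, O, O}, 4 items in all.
That gives (4)!/(2!) = 12 arrangements.

12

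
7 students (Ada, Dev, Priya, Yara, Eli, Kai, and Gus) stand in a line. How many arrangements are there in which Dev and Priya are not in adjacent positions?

Of the 7! = 5040 arrangements, those with Dev and Priya adjacent number 2 × 6! = 1440 (treat the pair as a block with 2 internal orders).
So 5040 − 1440 = 3600 arrangements keep them apart.

3600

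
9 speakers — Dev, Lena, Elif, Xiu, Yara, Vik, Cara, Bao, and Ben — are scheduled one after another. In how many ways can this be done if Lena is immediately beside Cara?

Glue Lena and Cara into one block (2 internal orders), leaving 8 units to arrange in a row.
So the count is 2·(8)! = 80640.

80640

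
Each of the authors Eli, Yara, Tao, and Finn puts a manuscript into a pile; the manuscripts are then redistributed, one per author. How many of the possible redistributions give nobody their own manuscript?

This is the derangement count D_4: permutations of 4 items with no fixed point.
By inclusion–exclusion this is Σ_{j=0}^{4} (−1)^j C(4,j)·(4−j)!.
Computing: 24 − 24 + 12 − 4 + 1 = 9.

9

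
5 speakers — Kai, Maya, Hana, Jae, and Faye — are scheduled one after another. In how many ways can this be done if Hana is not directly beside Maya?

72

There are 5! = 120 arrangements in all. If Hana and Maya are adjacent, merging them into one block gives 2·(4)! = 48 arrangements.
Complementary counting: 120 − 48 = 72.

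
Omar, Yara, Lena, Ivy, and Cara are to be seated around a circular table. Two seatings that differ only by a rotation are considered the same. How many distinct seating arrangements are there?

24

Around a circle, 5 distinct people have 5!/5 = (4)! = 24 rotationally distinct seatings.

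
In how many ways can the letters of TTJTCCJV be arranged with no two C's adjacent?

Total arrangements of TTJTCCJV: 8!/(3!·2!·2!) = 1680.
Arrangements with the C's together: treat CC as one letter, giving (7)!/(3!·2!) = 420.
Subtracting, 1680 − 420 = 1260 arrangements keep the C's apart.

1260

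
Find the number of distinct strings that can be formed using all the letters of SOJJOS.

90

Letter multiplicities in SOJJOS: J×2, O×2, S×2.
The number of distinct arrangements is 6!/(2!·2!·2!) = 720/8 = 90.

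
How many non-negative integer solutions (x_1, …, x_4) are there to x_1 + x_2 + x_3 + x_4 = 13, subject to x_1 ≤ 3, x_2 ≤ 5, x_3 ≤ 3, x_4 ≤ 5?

Without the upper bounds there are C(16,3) = 560 ways to split 13 among 4 variables.
Subtract solutions that violate a single cap (substitute x_i' = x_i − (cap_i+1)): x_1 ≥ 4 gives C(12,3) = 220; x_2 ≥ 6 gives C(10,3) = 120; x_3 ≥ 4 gives C(12,3) = 220; x_4 ≥ 6 gives C(10,3) = 120. Together 680.
Add back pairs where two caps are both exceeded: 20 + 56 + 20 + 20 + 4 + 20 = 140.
By inclusion–exclusion the count is 560 − 680 + 140 = 20.

20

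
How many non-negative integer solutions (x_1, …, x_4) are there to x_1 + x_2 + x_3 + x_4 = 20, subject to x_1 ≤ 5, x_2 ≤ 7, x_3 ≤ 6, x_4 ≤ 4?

Without the upper bounds there are C(23,3) = 1771 ways to split 20 among 4 variables.
Subtract solutions that violate a single cap (substitute x_i' = x_i − (cap_i+1)): x_1 ≥ 6 gives C(17,3) = 680; x_2 ≥ 8 gives C(15,3) = 455; x_3 ≥ 7 gives C(16,3) = 560; x_4 ≥ 5 gives C(18,3) = 816. Together 2511.
Add back pairs where two caps are both exceeded: 84 + 120 + 220 + 56 + 120 + 165 = 765.
Subtract triples: 0 + 4 + 10 + 1 = 15.
By inclusion–exclusion the count is 1771 − 2511 + 765 − 15 = 10.

10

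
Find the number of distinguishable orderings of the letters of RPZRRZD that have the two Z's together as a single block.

120

Treat the 2 copies of Z as a single block. The multiset to arrange is then {ZZ, D, P, R, R, R}, 6 items in all.
That gives (6)!/(3!) = 120 arrangements.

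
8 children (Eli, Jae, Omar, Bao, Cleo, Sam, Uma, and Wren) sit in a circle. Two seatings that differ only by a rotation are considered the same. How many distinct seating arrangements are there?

Seat Eli anywhere (absorbing the rotational symmetry), then permute the other 7: (7)! = 5040.

5040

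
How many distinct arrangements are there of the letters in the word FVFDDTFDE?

10080

FVFDDTFDE has 9 letters with D appearing 3 times and F appearing 3 times.
Dividing 9! = 362880 by 3!·3! = 36 for the repeated letters gives 10080.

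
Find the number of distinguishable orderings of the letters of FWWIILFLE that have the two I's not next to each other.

17640

There are 9!/(2!·2!·2!·2!) = 22680 arrangements of FWWIILFLE in total.
If the two I's are adjacent, glue them into one block, leaving 8 items to arrange: (8)!/(2!·2!·2!) = 5040 ways.
Hence 22680 − 5040 = 17640.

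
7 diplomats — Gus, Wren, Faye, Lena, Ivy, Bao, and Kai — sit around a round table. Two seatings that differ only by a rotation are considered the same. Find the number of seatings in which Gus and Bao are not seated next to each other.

Without the restriction there are (6)! = 720 seatings.
Those with Gus next to Bao: fuse the pair into one unit and seat 6 units around a circle — 2·(5)! = 240.
Subtracting, 720 − 240 = 480.

480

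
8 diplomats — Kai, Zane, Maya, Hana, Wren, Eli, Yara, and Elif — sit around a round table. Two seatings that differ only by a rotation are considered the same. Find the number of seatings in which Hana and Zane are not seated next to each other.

3600

Without the restriction there are (7)! = 5040 seatings.
Seatings with Hana beside Zane: treat them as a block with 2 internal orders, giving 2 × (6)! = 1440.
Subtracting, 5040 − 1440 = 3600.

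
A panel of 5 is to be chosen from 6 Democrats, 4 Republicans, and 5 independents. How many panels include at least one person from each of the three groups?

Total 5-person selections from all 15: C(15,5) = 3003.
Subtract selections that omit an entire group: no Democrats → C(9,5) = 126; no Republicans → C(11,5) = 462; no independents → C(10,5) = 252.
Add back selections omitting two groups (i.e. drawn from a single group): C(6,5) + C(4,5) + C(5,5) = 7.
By inclusion–exclusion: 3003 − 840 + 7 = 2170.

2170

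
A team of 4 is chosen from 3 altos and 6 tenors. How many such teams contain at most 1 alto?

75

Split by how many altos are chosen (0 through 1).
Sum: C(3,0)·C(6,4) + C(3,1)·C(6,3) = 15 + 60 = 75.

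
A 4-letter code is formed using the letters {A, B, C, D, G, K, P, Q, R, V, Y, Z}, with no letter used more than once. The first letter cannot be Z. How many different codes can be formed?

10890

The first letter has 12−1 = 11 choices (anything except Z).
The remaining 3 letters are filled from the other 11 symbols without repetition: 11 × 10 × 9 = 990.
Total: 11 × 990 = 10890.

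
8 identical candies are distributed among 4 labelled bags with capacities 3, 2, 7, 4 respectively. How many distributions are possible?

Ignoring the caps, the number of non-negative solutions to x_1+…+x_4 = 8 is C(11,3) = 165.
Subtract solutions that violate a single cap (substitute x_i' = x_i − (cap_i+1)): x_1 ≥ 4 gives C(7,3) = 35; x_2 ≥ 3 gives C(8,3) = 56; x_3 ≥ 8 gives C(3,3) = 1; x_4 ≥ 5 gives C(6,3) = 20. Together 112.
Add back pairs where two caps are both exceeded: 4 + 0 + 0 + 0 + 1 + 0 = 5.
By inclusion–exclusion the count is 165 − 112 + 5 = 58.

58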